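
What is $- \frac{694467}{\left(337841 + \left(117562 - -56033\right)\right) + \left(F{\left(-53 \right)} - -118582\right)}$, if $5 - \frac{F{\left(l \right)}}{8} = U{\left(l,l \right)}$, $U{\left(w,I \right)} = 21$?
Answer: $- \frac{694467}{629890} \approx -1.1025$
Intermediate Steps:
$F{\left(l \right)} = -128$ ($F{\left(l \right)} = 40 - 168 = -128$)
$- \frac{694467}{\left(337841 + \left(117562 - -56033\right)\right) + \left(F{\left(-53 \right)} - -118582\right)} = - \frac{694467}{\left(337841 + \left(117562 - -56033\right)\right) - -118454} = - \frac{694467}{\left(337841 + \left(117562 + 56033\right)\right) + \left(-128 + 118582\right)} = - \frac{694467}{\left(337841 + 173595\right) + 118454} = - \frac{694467}{511436 + 118454} = - \frac{694467}{629890}$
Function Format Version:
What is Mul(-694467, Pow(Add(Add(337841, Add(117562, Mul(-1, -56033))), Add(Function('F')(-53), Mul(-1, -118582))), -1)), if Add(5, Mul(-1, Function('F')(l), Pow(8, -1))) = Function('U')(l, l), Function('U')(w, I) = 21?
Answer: Rational(-694467, 629890) ≈ -1.1025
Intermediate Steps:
Function('F')(l) = -128 (Function('F')(l) = Add(40, Mul(-8, 21)) = Add(40, -168) = -128)
Mul(-694467, Pow(Add(Add(337841, Add(117562, Mul(-1, -56033))), Add(Function('F')(-53), Mul(-1, -118582))), -1)) = Mul(-694467, Pow(Add(Add(337841, Add(117562, Mul(-1, -56033))), Add(-128, Mul(-1, -118582))), -1)) = Mul(-694467, Pow(Add(Add(337841, Add(117562, 56033)), Add(-128, 118582)), -1)) = Mul(-694467, Pow(Add(Add(337841, 173595), 118454), -1)) = Mul(-694467, Pow(Add(511436, 118454), -1)) = Mul(-694467, Pow(629890, -1)) = Mul(-694467, Rational(1, 629890)) = Rational(-694467, 629890)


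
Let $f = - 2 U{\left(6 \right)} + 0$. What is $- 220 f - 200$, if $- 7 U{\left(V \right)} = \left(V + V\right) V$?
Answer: $- \frac{33080}{7} \approx -4725.7$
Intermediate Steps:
$U{\left(V \right)} = - \frac{2 V^{2}}{7}$ ($U{\left(V \right)} = - \frac{\left(V + V\right) V}{7} = - \frac{2 V V}{7} = - \frac{2 V^{2}}{7}$)
$f = \frac{144}{7}$ ($f = - 2 \left(- \frac{2 \cdot 6^{2}}{7}\right) + 0 = - 2 \left(\left(- \frac{2}{7}\right) 36\right) + 0 = \left(-2\right) \left(- \frac{72}{7}\right) + 0 = \frac{144}{7} + 0 = \frac{144}{7} \approx 20.571$)
$- 220 f - 200 = \left(-220\right) \frac{144}{7} - 200 = - \frac{31680}{7} - 200 = - \frac{33080}{7}$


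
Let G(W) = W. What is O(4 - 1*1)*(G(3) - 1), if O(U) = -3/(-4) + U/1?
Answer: 15/2 ≈ 7.5000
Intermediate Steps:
O(U) = ¾ + U (O(U) = -3*(-¼) + U*1 = ¾ + U)
O(4 - 1*1)*(G(3) - 1) = (¾ + (4 - 1*1))*(3 - 1) = (¾ + (4 - 1))*2 = (¾ + 3)*2 = (15/4)*2 = 15/2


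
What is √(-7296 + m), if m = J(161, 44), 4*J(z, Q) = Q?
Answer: I*√7285 ≈ 85.352*I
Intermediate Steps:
J(z, Q) = Q/4
m = 11 (m = (¼)*44 = 11)
√(-7296 + m) = √(-7296 + 11) = √(-7285) = I*√7285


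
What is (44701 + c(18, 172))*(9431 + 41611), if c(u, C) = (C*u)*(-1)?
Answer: 2123602410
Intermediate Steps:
c(u, C) = -C*u
(44701 + c(18, 172))*(9431 + 41611) = (44701 - 1*172*18)*(9431 + 41611) = (44701 - 3096)*51042 = 41605*51042 = 2123602410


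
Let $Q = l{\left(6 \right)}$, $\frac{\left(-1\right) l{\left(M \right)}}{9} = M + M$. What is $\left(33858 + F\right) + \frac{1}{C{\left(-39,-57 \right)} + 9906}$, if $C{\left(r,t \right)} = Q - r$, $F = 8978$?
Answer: $\frac{421377733}{9837} \approx 42836.0$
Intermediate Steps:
$l{\left(M \right)} = - 18 M$ ($l{\left(M \right)} = - 9 \left(M + M\right) = - 9 \cdot 2 M = - 18 M$)
$Q = -108$ ($Q = \left(-18\right) 6 = -108$)
$C{\left(r,t \right)} = -108 - r$
$\left(33858 + F\right) + \frac{1}{C{\left(-39,-57 \right)} + 9906} = \left(33858 + 8978\right) + \frac{1}{\left(-108 - -39\right) + 9906} = 42836 + \frac{1}{\left(-108 + 39\right) + 9906} = 42836 + \frac{1}{-69 + 9906} = 42836 + \frac{1}{9837} = \frac{421377733}{9837}$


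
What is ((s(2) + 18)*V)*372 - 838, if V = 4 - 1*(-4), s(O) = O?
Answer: 58682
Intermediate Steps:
V = 8 (V = 4 + 4 = 8)
((s(2) + 18)*V)*372 - 838 = ((2 + 18)*8)*372 - 838 = (20*8)*372 - 838 = 160*372 - 838 = 59520 - 838 = 58682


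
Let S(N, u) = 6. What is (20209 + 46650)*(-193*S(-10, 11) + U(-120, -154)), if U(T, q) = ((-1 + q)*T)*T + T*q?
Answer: -148071156402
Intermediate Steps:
U(T, q) = T*q + T²*(-1 + q) (U(T, q) = (T*(-1 + q))*T + T*q = T²*(-1 + q) + T*q = T*q + T²*(-1 + q))
(20209 + 46650)*(-193*S(-10, 11) + U(-120, -154)) = (20209 + 46650)*(-193*6 - 120*(-154 - 1*(-120) - 120*(-154))) = 66859*(-1158 - 120*(-154 + 120 + 18480)) = 66859*(-1158 - 120*18446) = 66859*(-1158 - 2213520) = 66859*(-2214678) = -148071156402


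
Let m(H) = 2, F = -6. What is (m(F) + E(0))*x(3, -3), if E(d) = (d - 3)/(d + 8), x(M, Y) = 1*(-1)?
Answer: -13/8 ≈ -1.6250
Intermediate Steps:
x(M, Y) = -1
E(d) = (-3 + d)/(8 + d)
(m(F) + E(0))*x(3, -3) = (2 + (-3 + 0)/(8 + 0))*(-1) = (2 - 3/8)*(-1) = (13/8)*(-1) = -13/8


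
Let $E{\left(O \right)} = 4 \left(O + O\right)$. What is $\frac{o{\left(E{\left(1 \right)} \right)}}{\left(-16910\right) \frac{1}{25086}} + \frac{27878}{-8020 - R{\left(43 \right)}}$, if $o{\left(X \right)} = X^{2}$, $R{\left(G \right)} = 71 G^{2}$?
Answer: $- \frac{112058259338}{1177773045} \approx -95.144$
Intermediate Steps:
$E{\left(O \right)} = 8 O$ ($E{\left(O \right)} = 4 \cdot 2 O = 8 O$)
$\frac{o{\left(E{\left(1 \right)} \right)}}{\left(-16910\right) \frac{1}{25086}} + \frac{27878}{-8020 - R{\left(43 \right)}} = \frac{\left(8 \cdot 1\right)^{2}}{\left(-16910\right) \frac{1}{25086}} + \frac{27878}{-8020 - 71 \cdot 43^{2}} = \frac{8^{2}}{\left(-16910\right) \frac{1}{25086}} + \frac{27878}{-8020 - 71 \cdot 1849} = \frac{64}{- \frac{8455}{12543}} + \frac{27878}{-8020 - 131279} = 64 \left(- \frac{12543}{8455}\right) + \frac{27878}{-8020 - 131279} = - \frac{802752}{8455} + \frac{27878}{-139299} = - \frac{802752}{8455} + 27878 \left(- \frac{1}{139299}\right) = - \frac{802752}{8455} - \frac{27878}{139299} = - \frac{112058259338}{1177773045}$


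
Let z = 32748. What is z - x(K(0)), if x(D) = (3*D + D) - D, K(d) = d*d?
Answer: 32748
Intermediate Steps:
K(d) = d²
x(D) = 3*D (x(D) = 4*D - D = 3*D)
z - x(K(0)) = 32748 - 3*0² = 32748 - 3*0 = 32748 - 1*0 = 32748 + 0 = 32748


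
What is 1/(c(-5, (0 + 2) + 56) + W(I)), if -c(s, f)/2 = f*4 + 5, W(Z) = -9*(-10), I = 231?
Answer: -1/384 ≈ -0.0026042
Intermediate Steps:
W(Z) = 90
c(s, f) = -10 - 8*f (c(s, f) = -2*(f*4 + 5) = -2*(4*f + 5) = -2*(5 + 4*f) = -10 - 8*f)
1/(c(-5, (0 + 2) + 56) + W(I)) = 1/((-10 - 8*((0 + 2) + 56)) + 90) = 1/((-10 - 8*(2 + 56)) + 90) = 1/((-10 - 8*58) + 90) = 1/((-10 - 464) + 90) = 1/(-474 + 90) = 1/(-384) = -1/384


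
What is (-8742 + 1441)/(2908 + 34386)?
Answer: -7301/37294 ≈ -0.19577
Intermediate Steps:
(-8742 + 1441)/(2908 + 34386) = -7301/37294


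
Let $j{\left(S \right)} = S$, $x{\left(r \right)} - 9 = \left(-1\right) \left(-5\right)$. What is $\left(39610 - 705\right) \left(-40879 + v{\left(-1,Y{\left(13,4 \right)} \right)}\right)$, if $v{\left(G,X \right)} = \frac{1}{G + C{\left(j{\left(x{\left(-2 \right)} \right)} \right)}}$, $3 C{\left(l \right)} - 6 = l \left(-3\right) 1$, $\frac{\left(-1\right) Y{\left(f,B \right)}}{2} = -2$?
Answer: $- \frac{20675206340}{13} \approx -1.5904 \cdot 10^{9}$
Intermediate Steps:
$x{\left(r \right)} = 14$ ($x{\left(r \right)} = 9 - -5 = 9 + 5 = 14$)
$Y{\left(f,B \right)} = 4$ ($Y{\left(f,B \right)} = \left(-2\right) \left(-2\right) = 4$)
$C{\left(l \right)} = 2 - l$ ($C{\left(l \right)} = 2 + \frac{l \left(-3\right) 1}{3} = 2 + \frac{- 3 l 1}{3} = 2 + \frac{\left(-3\right) l}{3} = 2 - l$)
$v{\left(G,X \right)} = \frac{1}{-12 + G}$ ($v{\left(G,X \right)} = \frac{1}{G + \left(2 - 14\right)} = \frac{1}{G - 12} = \frac{1}{-12 + G}$)
$\left(39610 - 705\right) \left(-40879 + v{\left(-1,Y{\left(13,4 \right)} \right)}\right) = \left(39610 - 705\right) \left(-40879 + \frac{1}{-12 - 1}\right) = 38905 \left(-40879 + \frac{1}{-13}\right) = 38905 \left(-40879 - \frac{1}{13}\right) = 38905 \left(- \frac{531428}{13}\right) = - \frac{20675206340}{13}$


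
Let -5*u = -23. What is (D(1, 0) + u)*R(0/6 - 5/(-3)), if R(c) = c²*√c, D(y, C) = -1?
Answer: 10*√15/3 ≈ 12.910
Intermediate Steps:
u = 23/5 (u = -⅕*(-23) = 23/5 ≈ 4.6000)
R(c) = c^(5/2)
(D(1, 0) + u)*R(0/6 - 5/(-3)) = (-1 + 23/5)*(0/6 - 5/(-3))^(5/2) = 18*(0*(⅙) - 5*(-⅓))^(5/2)/5 = 18*(0 + 5/3)^(5/2)/5 = 18*(5/3)^(5/2)/5 = 18*(25*√15/27)/5 = 10*√15/3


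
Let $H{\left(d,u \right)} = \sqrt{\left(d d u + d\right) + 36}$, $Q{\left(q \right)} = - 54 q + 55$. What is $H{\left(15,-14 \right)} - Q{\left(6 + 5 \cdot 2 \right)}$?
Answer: $809 + i \sqrt{3099} \approx 809.0 + 55.669 i$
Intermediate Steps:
$Q{\left(q \right)} = 55 - 54 q$
$H{\left(d,u \right)} = \sqrt{36 + d + u d^{2}}$ ($H{\left(d,u \right)} = \sqrt{\left(d^{2} u + d\right) + 36} = \sqrt{\left(u d^{2} + d\right) + 36} = \sqrt{\left(d + u d^{2}\right) + 36} = \sqrt{36 + d + u d^{2}}$)
$H{\left(15,-14 \right)} - Q{\left(6 + 5 \cdot 2 \right)} = \sqrt{36 + 15 - 14 \cdot 15^{2}} - \left(55 - 54 \left(6 + 5 \cdot 2\right)\right) = \sqrt{36 + 15 - 3150} - \left(55 - 54 \left(6 + 10\right)\right) = \sqrt{36 + 15 - 3150} - \left(55 - 864\right) = \sqrt{-3099} - \left(55 - 864\right) = i \sqrt{3099} - -809 = i \sqrt{3099} + 809 = 809 + i \sqrt{3099}$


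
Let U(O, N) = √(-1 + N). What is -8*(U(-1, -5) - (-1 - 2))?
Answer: -24 - 8*I*√6 ≈ -24.0 - 19.596*I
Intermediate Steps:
-8*(U(-1, -5) - (-1 - 2)) = -8*(√(-1 - 5) - (-1 - 2)) = -8*(√(-6) - 1*(-3)) = -8*(I*√6 + 3) = -8*(3 + I*√6) = -24 - 8*I*√6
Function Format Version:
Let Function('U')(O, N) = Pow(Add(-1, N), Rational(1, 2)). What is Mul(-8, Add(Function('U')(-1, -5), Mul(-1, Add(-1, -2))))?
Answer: Add(-24, Mul(-8, I, Pow(6, Rational(1, 2)))) ≈ Add(-24.000, Mul(-19.596, I))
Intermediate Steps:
Mul(-8, Add(Function('U')(-1, -5), Mul(-1, Add(-1, -2)))) = Mul(-8, Add(Pow(Add(-1, -5), Rational(1, 2)), Mul(-1, Add(-1, -2)))) = Mul(-8, Add(Pow(-6, Rational(1, 2)), Mul(-1, -3))) = Mul(-8, Add(Mul(I, Pow(6, Rational(1, 2))), 3)) = Mul(-8, Add(3, Mul(I, Pow(6, Rational(1, 2))))) = Add(-24, Mul(-8, I, Pow(6, Rational(1, 2))))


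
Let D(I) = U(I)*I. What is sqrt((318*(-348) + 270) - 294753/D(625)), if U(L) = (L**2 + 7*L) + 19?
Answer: I*sqrt(1196241742367020173)/3291825 ≈ 332.26*I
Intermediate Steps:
U(L) = 19 + L**2 + 7*L
D(I) = I*(19 + I**2 + 7*I) (D(I) = (19 + I**2 + 7*I)*I = I*(19 + I**2 + 7*I))
sqrt((318*(-348) + 270) - 294753/D(625)) = sqrt((318*(-348) + 270) - 294753*1/(625*(19 + 625**2 + 7*625))) = sqrt((-110664 + 270) - 294753*1/(625*(19 + 390625 + 4375))) = sqrt(-110394 - 294753/(625*395019)) = sqrt(-110394 - 294753/246886875) = sqrt(-110394 - 294753*1/246886875) = sqrt(-110394 - 98251/82295625) = sqrt(-9084943324501/82295625) = I*sqrt(1196241742367020173)/3291825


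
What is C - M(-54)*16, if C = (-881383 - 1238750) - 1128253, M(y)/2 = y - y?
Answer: -3248386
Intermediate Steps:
M(y) = 0 (M(y) = 2*(y - y) = 2*0 = 0)
C = -3248386 (C = -2120133 - 1128253 = -3248386)
C - M(-54)*16 = -3248386 - 0*16 = -3248386 - 1*0 = -3248386 + 0 = -3248386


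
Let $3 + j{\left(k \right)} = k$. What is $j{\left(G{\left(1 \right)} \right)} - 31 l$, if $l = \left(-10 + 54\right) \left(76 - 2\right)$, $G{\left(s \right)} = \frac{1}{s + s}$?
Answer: $- \frac{201877}{2} \approx -1.0094 \cdot 10^{5}$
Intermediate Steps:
$G{\left(s \right)} = \frac{1}{2 s}$
$j{\left(k \right)} = -3 + k$
$l = 3256$ ($l = 44 \cdot 74 = 3256$)
$j{\left(G{\left(1 \right)} \right)} - 31 l = \left(-3 + \frac{1}{2 \cdot 1}\right) - 100936 = \left(-3 + \frac{1}{2} \cdot 1\right) - 100936 = \left(-3 + \frac{1}{2}\right) - 100936 = - \frac{5}{2} - 100936 = - \frac{201877}{2}$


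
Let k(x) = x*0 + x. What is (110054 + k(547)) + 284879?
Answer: 395480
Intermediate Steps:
k(x) = x (k(x) = 0 + x = x)
(110054 + k(547)) + 284879 = (110054 + 547) + 284879 = 110601 + 284879 = 395480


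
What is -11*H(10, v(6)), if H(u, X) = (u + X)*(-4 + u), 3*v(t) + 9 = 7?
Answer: -616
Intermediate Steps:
v(t) = -⅔ (v(t) = -3 + (⅓)*7 = -3 + 7/3 = -⅔)
H(u, X) = (-4 + u)*(X + u) (H(u, X) = (X + u)*(-4 + u) = (-4 + u)*(X + u))
-11*H(10, v(6)) = -11*(10² - 4*(-⅔) - 4*10 - ⅔*10) = -11*(100 + 8/3 - 40 - 20/3) = -11*56 = -616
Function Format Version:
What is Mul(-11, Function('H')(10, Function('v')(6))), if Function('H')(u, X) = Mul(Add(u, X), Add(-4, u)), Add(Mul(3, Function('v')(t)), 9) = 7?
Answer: -616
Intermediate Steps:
Function('v')(t) = Rational(-2, 3) (Function('v')(t) = Add(-3, Mul(Rational(1, 3), 7)) = Add(-3, Rational(7, 3)) = Rational(-2, 3))
Function('H')(u, X) = Mul(Add(-4, u), Add(X, u)) (Function('H')(u, X) = Mul(Add(X, u), Add(-4, u)) = Mul(Add(-4, u), Add(X, u)))
Mul(-11, Function('H')(10, Function('v')(6))) = Mul(-11, Add(Pow(10, 2), Mul(-4, Rational(-2, 3)), Mul(-4, 10), Mul(Rational(-2, 3), 10))) = Mul(-11, Add(100, Rational(8, 3), -40, Rational(-20, 3))) = Mul(-11, 56) = -616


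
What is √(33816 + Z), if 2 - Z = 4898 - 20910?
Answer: √49830 ≈ 223.23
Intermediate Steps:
Z = 16014 (Z = 2 - (4898 - 20910) = 2 - 1*(-16012) = 2 + 16012 = 16014)
√(33816 + Z) = √(33816 + 16014) = √49830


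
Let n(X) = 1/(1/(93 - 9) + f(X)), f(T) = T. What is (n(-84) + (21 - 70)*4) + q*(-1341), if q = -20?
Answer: 187832236/7055 ≈ 26624.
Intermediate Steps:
n(X) = 1/(1/84 + X) (n(X) = 1/(1/(93 - 9) + X) = 1/(1/84 + X))
(n(-84) + (21 - 70)*4) + q*(-1341) = (84/(1 + 84*(-84)) + (21 - 70)*4) - 20*(-1341) = (84/(1 - 7056) - 49*4) + 26820 = (84/(-7055) - 196) + 26820 = (84*(-1/7055) - 196) + 26820 = (-84/7055 - 196) + 26820 = -1382864/7055 + 26820 = 187832236/7055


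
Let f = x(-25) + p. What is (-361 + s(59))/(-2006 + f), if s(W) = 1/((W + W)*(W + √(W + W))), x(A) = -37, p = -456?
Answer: 2428085/16808274 + √118/991688166 ≈ 0.14446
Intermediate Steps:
f = -493 (f = -37 - 456 = -493)
s(W) = 1/(2*W*(W + √2*√W)) (s(W) = 1/((2*W)*(W + √(2*W))) = 1/((2*W)*(W + √2*√W)) = 1/(2*W*(W + √2*√W)))
(-361 + s(59))/(-2006 + f) = (-361 + 1/(2*(59² + √2*59^(3/2))))/(-2006 - 493) = (-361 + 1/(2*(3481 + √2*(59*√59))))/(-2499) = (-361 + 1/(2*(3481 + 59*√118)))*(-1/2499) = 361/2499 - 1/(4998*(3481 + 59*√118))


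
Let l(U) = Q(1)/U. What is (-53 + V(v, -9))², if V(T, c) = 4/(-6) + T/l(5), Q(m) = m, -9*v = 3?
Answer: 27556/9 ≈ 3061.8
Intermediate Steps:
v = -⅓ (v = -⅑*3 = -⅓ ≈ -0.33333)
l(U) = 1/U
V(T, c) = -⅔ + 5*T (V(T, c) = 4/(-6) + T/(1/5) = 4*(-⅙) + T/(⅕) = -⅔ + T*5 = -⅔ + 5*T)
(-53 + V(v, -9))² = (-53 + (-⅔ + 5*(-⅓)))² = (-53 + (-⅔ - 5/3))² = (-53 - 7/3)² = (-166/3)² = 27556/9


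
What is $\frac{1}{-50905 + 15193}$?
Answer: $- \frac{1}{35712} \approx -2.8002 \cdot 10^{-5}$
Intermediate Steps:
$\frac{1}{-50905 + 15193} = \frac{1}{-35712} = - \frac{1}{35712}$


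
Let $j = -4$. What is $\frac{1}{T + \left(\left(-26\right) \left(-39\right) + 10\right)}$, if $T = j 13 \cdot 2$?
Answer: $\frac{1}{920} \approx 0.001087$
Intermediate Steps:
$T = -104$ ($T = \left(-4\right) 13 \cdot 2 = \left(-52\right) 2 = -104$)
$\frac{1}{T + \left(\left(-26\right) \left(-39\right) + 10\right)} = \frac{1}{-104 + \left(\left(-26\right) \left(-39\right) + 10\right)} = \frac{1}{-104 + \left(1014 + 10\right)} = \frac{1}{-104 + 1024} = \frac{1}{920}$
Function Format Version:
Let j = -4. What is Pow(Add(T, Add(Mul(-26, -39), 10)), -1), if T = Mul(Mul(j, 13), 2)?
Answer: Rational(1, 920) ≈ 0.0010870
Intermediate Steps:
T = -104 (T = Mul(Mul(-4, 13), 2) = Mul(-52, 2) = -104)
Pow(Add(T, Add(Mul(-26, -39), 10)), -1) = Pow(Add(-104, Add(Mul(-26, -39), 10)), -1) = Pow(Add(-104, Add(1014, 10)), -1) = Pow(Add(-104, 1024), -1) = Pow(920, -1) = Rational(1, 920)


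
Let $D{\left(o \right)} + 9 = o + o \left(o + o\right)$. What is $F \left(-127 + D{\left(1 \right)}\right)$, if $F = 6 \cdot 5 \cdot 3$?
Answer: $-11970$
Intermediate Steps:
$D{\left(o \right)} = -9 + o + 2 o^{2}$ ($D{\left(o \right)} = -9 + \left(o + o \left(o + o\right)\right) = -9 + \left(o + o 2 o\right) = -9 + \left(o + 2 o^{2}\right) = -9 + o + 2 o^{2}$)
$F = 90$ ($F = 30 \cdot 3 = 90$)
$F \left(-127 + D{\left(1 \right)}\right) = 90 \left(-127 + \left(-9 + 1 + 2 \cdot 1^{2}\right)\right) = 90 \left(-127 + \left(-9 + 1 + 2 \cdot 1\right)\right) = 90 \left(-127 + \left(-9 + 1 + 2\right)\right) = 90 \left(-127 - 6\right) = 90 \left(-133\right) = -11970$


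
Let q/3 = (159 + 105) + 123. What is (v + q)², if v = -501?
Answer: 435600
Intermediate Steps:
q = 1161 (q = 3*((159 + 105) + 123) = 3*(264 + 123) = 3*387 = 1161)
(v + q)² = (-501 + 1161)² = 660² = 435600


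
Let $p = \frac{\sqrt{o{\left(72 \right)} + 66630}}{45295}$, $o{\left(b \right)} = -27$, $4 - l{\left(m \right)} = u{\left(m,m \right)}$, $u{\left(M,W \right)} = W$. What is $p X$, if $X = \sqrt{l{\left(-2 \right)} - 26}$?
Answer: $\frac{298 i \sqrt{15}}{45295} \approx 0.025481 i$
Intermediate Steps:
$l{\left(m \right)} = 4 - m$
$X = 2 i \sqrt{5}$ ($X = \sqrt{\left(4 - -2\right) - 26} = \sqrt{\left(4 + 2\right) - 26} = \sqrt{6 - 26} = \sqrt{-20} = 2 i \sqrt{5} \approx 4.4721 i$)
$p = \frac{149 \sqrt{3}}{45295}$ ($p = \frac{\sqrt{-27 + 66630}}{45295} = \sqrt{66603} \cdot \frac{1}{45295} = 149 \sqrt{3} \cdot \frac{1}{45295} = \frac{149 \sqrt{3}}{45295} \approx 0.0056977$)
$p X = \frac{149 \sqrt{3}}{45295} \cdot 2 i \sqrt{5} = \frac{298 i \sqrt{15}}{45295}$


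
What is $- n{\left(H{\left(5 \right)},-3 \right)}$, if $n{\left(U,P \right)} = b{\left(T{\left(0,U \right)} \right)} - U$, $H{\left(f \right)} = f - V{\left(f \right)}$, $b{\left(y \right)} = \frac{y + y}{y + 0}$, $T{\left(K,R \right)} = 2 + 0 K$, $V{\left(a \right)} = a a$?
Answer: $-22$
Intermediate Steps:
$V{\left(a \right)} = a^{2}$
$T{\left(K,R \right)} = 2$ ($T{\left(K,R \right)} = 2 + 0 = 2$)
$b{\left(y \right)} = 2$ ($b{\left(y \right)} = \frac{2 y}{y} = 2$)
$H{\left(f \right)} = f - f^{2}$
$n{\left(U,P \right)} = 2 - U$
$- n{\left(H{\left(5 \right)},-3 \right)} = - (2 - 5 \left(1 - 5\right)) = - (2 - 5 \left(-4\right)) = - (2 - -20) = - (2 + 20) = \left(-1\right) 22 = -22$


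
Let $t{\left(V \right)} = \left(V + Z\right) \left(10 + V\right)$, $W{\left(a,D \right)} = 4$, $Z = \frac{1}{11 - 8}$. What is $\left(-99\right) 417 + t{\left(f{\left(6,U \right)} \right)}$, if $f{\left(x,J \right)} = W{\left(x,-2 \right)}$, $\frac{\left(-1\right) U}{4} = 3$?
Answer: $- \frac{123667}{3} \approx -41222.0$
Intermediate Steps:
$Z = \frac{1}{3} \approx 0.33333$
$U = -12$ ($U = \left(-4\right) 3 = -12$)
$f{\left(x,J \right)} = 4$
$t{\left(V \right)} = \left(10 + V\right) \left(\frac{1}{3} + V\right)$ ($t{\left(V \right)} = \left(V + \frac{1}{3}\right) \left(10 + V\right) = \left(\frac{1}{3} + V\right) \left(10 + V\right) = \left(10 + V\right) \left(\frac{1}{3} + V\right)$)
$\left(-99\right) 417 + t{\left(f{\left(6,U \right)} \right)} = \left(-99\right) 417 + \left(\frac{10}{3} + 4^{2} + \frac{31}{3} \cdot 4\right) = -41283 + \left(\frac{10}{3} + 16 + \frac{124}{3}\right) = -41283 + \frac{182}{3} = - \frac{123667}{3}$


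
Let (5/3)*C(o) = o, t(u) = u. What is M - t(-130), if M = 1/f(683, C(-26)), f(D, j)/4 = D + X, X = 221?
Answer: 470081/3616 ≈ 130.00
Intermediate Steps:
C(o) = 3*o/5
f(D, j) = 884 + 4*D (f(D, j) = 4*(D + 221) = 4*(221 + D) = 884 + 4*D)
M = 1/3616 (M = 1/(884 + 4*683) = 1/(884 + 2732) = 1/3616 ≈ 0.00027655)
M - t(-130) = 1/3616 - 1*(-130) = 1/3616 + 130 = 470081/3616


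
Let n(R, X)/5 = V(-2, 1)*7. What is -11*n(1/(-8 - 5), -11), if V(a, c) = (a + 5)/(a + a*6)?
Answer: 165/2 ≈ 82.500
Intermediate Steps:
V(a, c) = (5 + a)/(7*a) (V(a, c) = (5 + a)/(a + 6*a) = (5 + a)/((7*a)) = (5 + a)*(1/(7*a)) = (5 + a)/(7*a))
n(R, X) = -15/2 (n(R, X) = 5*(((1/7)*(5 - 2)/(-2))*7) = 5*(((1/7)*(-1/2)*3)*7) = 5*(-3/14*7) = 5*(-3/2) = -15/2)
-11*n(1/(-8 - 5), -11) = -11*(-15/2) = 165/2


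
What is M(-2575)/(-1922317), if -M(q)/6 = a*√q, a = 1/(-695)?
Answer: -6*I*√103/267202063 ≈ -2.2789e-7*I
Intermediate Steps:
a = -1/695 ≈ -0.0014388
M(q) = 6*√q/695 (M(q) = -(-6)*√q/695 = 6*√q/695)
M(-2575)/(-1922317) = (6*√(-2575)/695)/(-1922317) = (6*(5*I*√103)/695)*(-1/1922317) = (6*I*√103/139)*(-1/1922317) = -6*I*√103/267202063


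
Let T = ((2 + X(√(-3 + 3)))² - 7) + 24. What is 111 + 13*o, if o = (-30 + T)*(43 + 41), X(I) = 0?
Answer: -9717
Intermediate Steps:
T = 21 (T = ((2 + 0)² - 7) + 24 = (2² - 7) + 24 = (4 - 7) + 24 = -3 + 24 = 21)
o = -756 (o = (-30 + 21)*(43 + 41) = -9*84 = -756)
111 + 13*o = 111 + 13*(-756) = 111 - 9828 = -9717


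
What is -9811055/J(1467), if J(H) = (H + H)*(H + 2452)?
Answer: -9811055/11498346 ≈ -0.85326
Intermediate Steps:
J(H) = 2*H*(2452 + H) (J(H) = (2*H)*(2452 + H) = 2*H*(2452 + H))
-9811055/J(1467) = -9811055*1/(2934*(2452 + 1467)) = -9811055/(2*1467*3919) = -9811055/11498346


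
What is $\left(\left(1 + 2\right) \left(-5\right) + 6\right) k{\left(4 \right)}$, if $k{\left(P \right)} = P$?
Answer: $-36$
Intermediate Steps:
$\left(\left(1 + 2\right) \left(-5\right) + 6\right) k{\left(4 \right)} = \left(\left(1 + 2\right) \left(-5\right) + 6\right) 4 = \left(3 \left(-5\right) + 6\right) 4 = \left(-15 + 6\right) 4 = \left(-9\right) 4 = -36$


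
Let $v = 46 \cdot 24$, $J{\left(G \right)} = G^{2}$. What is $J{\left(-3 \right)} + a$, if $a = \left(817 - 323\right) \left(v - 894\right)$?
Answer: $103749$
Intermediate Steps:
$v = 1104$
$a = 103740$ ($a = \left(817 - 323\right) \left(1104 - 894\right) = 494 \cdot 210 = 103740$)
$J{\left(-3 \right)} + a = \left(-3\right)^{2} + 103740 = 9 + 103740 = 103749$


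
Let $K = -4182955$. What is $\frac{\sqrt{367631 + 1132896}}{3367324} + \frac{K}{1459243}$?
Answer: $- \frac{4182955}{1459243} + \frac{7 \sqrt{30623}}{3367324} \approx -2.8662$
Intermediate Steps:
$\frac{\sqrt{367631 + 1132896}}{3367324} + \frac{K}{1459243} = \frac{\sqrt{367631 + 1132896}}{3367324} - \frac{4182955}{1459243} = \sqrt{1500527} \cdot \frac{1}{3367324} - \frac{4182955}{1459243} = 7 \sqrt{30623} \cdot \frac{1}{3367324} - \frac{4182955}{1459243} = \frac{7 \sqrt{30623}}{3367324} - \frac{4182955}{1459243} = - \frac{4182955}{1459243} + \frac{7 \sqrt{30623}}{3367324}$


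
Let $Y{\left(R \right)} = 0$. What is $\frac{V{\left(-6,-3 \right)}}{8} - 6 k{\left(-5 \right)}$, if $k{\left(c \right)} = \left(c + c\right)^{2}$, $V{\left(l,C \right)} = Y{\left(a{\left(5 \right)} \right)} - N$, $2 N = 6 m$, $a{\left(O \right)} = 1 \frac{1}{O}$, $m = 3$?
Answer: $- \frac{4809}{8} \approx -601.13$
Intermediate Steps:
$a{\left(O \right)} = \frac{1}{O}$
$N = 9$ ($N = \frac{6 \cdot 3}{2} = \frac{1}{2} \cdot 18 = 9$)
$V{\left(l,C \right)} = -9$ ($V{\left(l,C \right)} = 0 - 9 = -9$)
$k{\left(c \right)} = 4 c^{2}$ ($k{\left(c \right)} = \left(2 c\right)^{2} = 4 c^{2}$)
$\frac{V{\left(-6,-3 \right)}}{8} - 6 k{\left(-5 \right)} = - \frac{9}{8} - 6 \cdot 4 \left(-5\right)^{2} = \left(-9\right) \frac{1}{8} - 6 \cdot 4 \cdot 25 = - \frac{9}{8} - 600 = - \frac{4809}{8}$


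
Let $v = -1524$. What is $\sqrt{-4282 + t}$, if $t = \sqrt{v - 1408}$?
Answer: $\sqrt{-4282 + 2 i \sqrt{733}} \approx 0.4137 + 65.438 i$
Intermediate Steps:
$t = 2 i \sqrt{733}$ ($t = \sqrt{-1524 - 1408} = \sqrt{-2932} = 2 i \sqrt{733} \approx 54.148 i$)
$\sqrt{-4282 + t} = \sqrt{-4282 + 2 i \sqrt{733}}$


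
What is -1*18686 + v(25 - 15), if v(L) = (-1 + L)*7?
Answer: -18623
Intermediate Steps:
v(L) = -7 + 7*L
-1*18686 + v(25 - 15) = -1*18686 + (-7 + 7*(25 - 15)) = -18686 + (-7 + 7*10) = -18686 + (-7 + 70) = -18686 + 63 = -18623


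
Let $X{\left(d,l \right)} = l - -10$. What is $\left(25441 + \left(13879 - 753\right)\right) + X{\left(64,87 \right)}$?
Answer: $38664$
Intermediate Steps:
$X{\left(d,l \right)} = 10 + l$ ($X{\left(d,l \right)} = l + 10 = 10 + l$)
$\left(25441 + \left(13879 - 753\right)\right) + X{\left(64,87 \right)} = \left(25441 + \left(13879 - 753\right)\right) + \left(10 + 87\right) = \left(25441 + \left(13879 - 753\right)\right) + 97 = \left(25441 + 13126\right) + 97 = 38567 + 97 = 38664$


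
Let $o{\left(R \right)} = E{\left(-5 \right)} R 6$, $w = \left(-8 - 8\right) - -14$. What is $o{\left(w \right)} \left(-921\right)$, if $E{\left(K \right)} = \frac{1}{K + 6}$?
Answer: $11052$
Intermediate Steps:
$E{\left(K \right)} = \frac{1}{6 + K}$
$w = -2$ ($w = -16 + 14 = -2$)
$o{\left(R \right)} = 6 R$ ($o{\left(R \right)} = \frac{R}{6 - 5} \cdot 6 = \frac{R}{1} \cdot 6 = 1 R 6 = R 6 = 6 R$)
$o{\left(w \right)} \left(-921\right) = 6 \left(-2\right) \left(-921\right) = \left(-12\right) \left(-921\right) = 11052$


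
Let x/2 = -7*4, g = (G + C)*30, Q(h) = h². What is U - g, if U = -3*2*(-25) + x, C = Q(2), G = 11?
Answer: -356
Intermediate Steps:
C = 4 (C = 2² = 4)
g = 450 (g = (11 + 4)*30 = 15*30 = 450)
x = -56 (x = 2*(-7*4) = 2*(-28) = -56)
U = 94 (U = -3*2*(-25) - 56 = -6*(-25) - 56 = 150 - 56 = 94)
U - g = 94 - 1*450 = 94 - 450 = -356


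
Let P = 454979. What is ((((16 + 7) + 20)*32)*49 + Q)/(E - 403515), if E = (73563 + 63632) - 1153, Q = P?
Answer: -14119/7229 ≈ -1.9531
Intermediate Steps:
Q = 454979
E = 136042 (E = 137195 - 1153 = 136042)
((((16 + 7) + 20)*32)*49 + Q)/(E - 403515) = ((((16 + 7) + 20)*32)*49 + 454979)/(136042 - 403515) = (((23 + 20)*32)*49 + 454979)/(-267473) = ((43*32)*49 + 454979)*(-1/267473) = (1376*49 + 454979)*(-1/267473) = (67424 + 454979)*(-1/267473) = 522403*(-1/267473) = -14119/7229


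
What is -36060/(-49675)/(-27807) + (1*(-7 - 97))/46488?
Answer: -93162103/41163119205 ≈ -0.0022632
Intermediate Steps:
-36060/(-49675)/(-27807) + (1*(-7 - 97))/46488 = -36060*(-1/49675)*(-1/27807) + (1*(-104))*(1/46488) = (7212/9935)*(-1/27807) - 104*1/46488 = -2404/92087515 - 1/447 = -93162103/41163119205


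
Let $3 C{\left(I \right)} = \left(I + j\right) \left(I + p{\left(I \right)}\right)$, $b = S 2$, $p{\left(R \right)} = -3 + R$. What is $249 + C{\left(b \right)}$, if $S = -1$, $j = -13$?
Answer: $284$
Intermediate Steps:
$b = -2$ ($b = \left(-1\right) 2 = -2$)
$C{\left(I \right)} = \frac{\left(-13 + I\right) \left(-3 + 2 I\right)}{3}$ ($C{\left(I \right)} = \frac{\left(I - 13\right) \left(I + \left(-3 + I\right)\right)}{3} = \frac{\left(-13 + I\right) \left(-3 + 2 I\right)}{3}$)
$249 + C{\left(b \right)} = 249 + \left(13 - - \frac{58}{3} + \frac{2 \left(-2\right)^{2}}{3}\right) = 249 + \left(13 + \frac{58}{3} + \frac{2}{3} \cdot 4\right) = 249 + \left(13 + \frac{58}{3} + \frac{8}{3}\right) = 249 + 35 = 284$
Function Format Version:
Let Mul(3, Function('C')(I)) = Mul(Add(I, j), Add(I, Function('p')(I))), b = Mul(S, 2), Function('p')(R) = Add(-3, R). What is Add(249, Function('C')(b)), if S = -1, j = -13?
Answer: 284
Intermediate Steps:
b = -2 (b = Mul(-1, 2) = -2)
Function('C')(I) = Mul(Rational(1, 3), Add(-13, I), Add(-3, Mul(2, I))) (Function('C')(I) = Mul(Rational(1, 3), Mul(Add(I, -13), Add(I, Add(-3, I)))) = Mul(Rational(1, 3), Mul(Add(-13, I), Add(-3, Mul(2, I)))) = Mul(Rational(1, 3), Add(-13, I), Add(-3, Mul(2, I))))
Add(249, Function('C')(b)) = Add(249, Add(13, Mul(Rational(-29, 3), -2), Mul(Rational(2, 3), Pow(-2, 2)))) = Add(249, Add(13, Rational(58, 3), Mul(Rational(2, 3), 4))) = Add(249, Add(13, Rational(58, 3), Rational(8, 3))) = Add(249, 35) = 284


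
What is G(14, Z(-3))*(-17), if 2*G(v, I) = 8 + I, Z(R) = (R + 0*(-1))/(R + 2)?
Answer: -187/2 ≈ -93.500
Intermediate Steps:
Z(R) = R/(2 + R) (Z(R) = (R + 0)/(2 + R) = R/(2 + R))
G(v, I) = 4 + I/2 (G(v, I) = (8 + I)/2 = 4 + I/2)
G(14, Z(-3))*(-17) = (4 + (-3/(2 - 3))/2)*(-17) = (4 + (-3/(-1))/2)*(-17) = (4 + (-3*(-1))/2)*(-17) = (4 + (½)*3)*(-17) = (4 + 3/2)*(-17) = (11/2)*(-17) = -187/2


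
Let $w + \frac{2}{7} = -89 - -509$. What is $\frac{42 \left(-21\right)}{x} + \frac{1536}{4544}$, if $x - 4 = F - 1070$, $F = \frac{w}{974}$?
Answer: $\frac{300658998}{257909275} \approx 1.1658$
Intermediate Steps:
$w = \frac{2938}{7}$ ($w = - \frac{2}{7} - -420 = - \frac{2}{7} + \left(-89 + 509\right) = - \frac{2}{7} + 420 = \frac{2938}{7} \approx 419.71$)
$F = \frac{1469}{3409}$ ($F = \frac{2938}{7 \cdot 974} = \frac{2938}{7} \cdot \frac{1}{974} = \frac{1469}{3409} \approx 0.43092$)
$x = - \frac{3632525}{3409}$ ($x = 4 + \left(\frac{1469}{3409} - 1070\right) = 4 - \frac{3646161}{3409} = - \frac{3632525}{3409} \approx -1065.6$)
$\frac{42 \left(-21\right)}{x} + \frac{1536}{4544} = \frac{42 \left(-21\right)}{- \frac{3632525}{3409}} + \frac{1536}{4544} = \left(-882\right) \left(- \frac{3409}{3632525}\right) + 1536 \cdot \frac{1}{4544} = \frac{3006738}{3632525} + \frac{24}{71} = \frac{300658998}{257909275}$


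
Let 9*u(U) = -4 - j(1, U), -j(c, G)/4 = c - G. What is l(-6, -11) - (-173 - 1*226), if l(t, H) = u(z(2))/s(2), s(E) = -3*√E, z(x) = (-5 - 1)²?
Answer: 399 + 8*√2/3 ≈ 402.77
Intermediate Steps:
j(c, G) = -4*c + 4*G (j(c, G) = -4*(c - G) = -4*c + 4*G)
z(x) = 36 (z(x) = (-6)² = 36)
u(U) = -4*U/9 (u(U) = (-4 - (-4*1 + 4*U))/9 = (-4 - (-4 + 4*U))/9 = (-4 + (4 - 4*U))/9 = (-4*U)/9 = -4*U/9)
l(t, H) = 8*√2/3 (l(t, H) = (-4/9*36)/((-3*√2)) = -(-8)*√2/3 = 8*√2/3)
l(-6, -11) - (-173 - 1*226) = 8*√2/3 - (-173 - 1*226) = 8*√2/3 - (-173 - 226) = 8*√2/3 - 1*(-399) = 8*√2/3 + 399 = 399 + 8*√2/3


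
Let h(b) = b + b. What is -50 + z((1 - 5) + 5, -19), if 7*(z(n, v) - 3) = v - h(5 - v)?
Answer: -396/7 ≈ -56.571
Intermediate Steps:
h(b) = 2*b
z(n, v) = 11/7 + 3*v/7 (z(n, v) = 3 + (v - 2*(5 - v))/7 = 3 + (v - (10 - 2*v))/7 = 3 + (v + (-10 + 2*v))/7 = 3 + (-10 + 3*v)/7 = 3 + (-10/7 + 3*v/7) = 11/7 + 3*v/7)
-50 + z((1 - 5) + 5, -19) = -50 + (11/7 + (3/7)*(-19)) = -50 + (11/7 - 57/7) = -50 - 46/7 = -396/7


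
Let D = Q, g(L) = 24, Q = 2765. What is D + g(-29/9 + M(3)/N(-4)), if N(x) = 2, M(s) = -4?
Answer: 2789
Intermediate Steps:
D = 2765
D + g(-29/9 + M(3)/N(-4)) = 2765 + 24 = 2789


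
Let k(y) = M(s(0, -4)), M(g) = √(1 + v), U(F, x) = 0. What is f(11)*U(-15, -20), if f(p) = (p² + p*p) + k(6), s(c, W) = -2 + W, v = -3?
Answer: 0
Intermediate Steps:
M(g) = I*√2 (M(g) = √(1 - 3) = √(-2) = I*√2)
k(y) = I*√2
f(p) = 2*p² + I*√2 (f(p) = (p² + p*p) + I*√2 = (p² + p²) + I*√2 = 2*p² + I*√2)
f(11)*U(-15, -20) = (2*11² + I*√2)*0 = (2*121 + I*√2)*0 = (242 + I*√2)*0 = 0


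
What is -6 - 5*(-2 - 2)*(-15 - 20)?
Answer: -706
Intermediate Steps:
-6 - 5*(-2 - 2)*(-15 - 20) = -6 - (-20)*(-35) = -6 - 5*140 = -6 - 700 = -706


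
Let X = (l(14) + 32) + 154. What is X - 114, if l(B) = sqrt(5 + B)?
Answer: 72 + sqrt(19) ≈ 76.359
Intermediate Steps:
X = 186 + sqrt(19) (X = (sqrt(5 + 14) + 32) + 154 = (sqrt(19) + 32) + 154 = (32 + sqrt(19)) + 154 = 186 + sqrt(19) ≈ 190.36)
X - 114 = (186 + sqrt(19)) - 114 = 72 + sqrt(19)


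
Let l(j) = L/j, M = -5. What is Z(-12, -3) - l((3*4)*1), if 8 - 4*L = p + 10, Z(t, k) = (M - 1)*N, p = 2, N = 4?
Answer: -287/12 ≈ -23.917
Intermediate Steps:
Z(t, k) = -24 (Z(t, k) = (-5 - 1)*4 = -6*4 = -24)
L = -1 (L = 2 - (2 + 10)/4 = 2 - 1/4*12 = 2 - 3 = -1)
l(j) = -1/j
Z(-12, -3) - l((3*4)*1) = -24 - (-1)/((3*4)*1) = -24 - (-1)/(12*1) = -24 - (-1)/12 = -24 - 1*(-1/12) = -24 + 1/12 = -287/12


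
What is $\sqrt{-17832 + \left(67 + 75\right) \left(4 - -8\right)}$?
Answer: $48 i \sqrt{7} \approx 127.0 i$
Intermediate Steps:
$\sqrt{-17832 + \left(67 + 75\right) \left(4 - -8\right)} = \sqrt{-17832 + 142 \left(4 + 8\right)} = \sqrt{-17832 + 142 \cdot 12} = \sqrt{-17832 + 1704} = \sqrt{-16128} = 48 i \sqrt{7}$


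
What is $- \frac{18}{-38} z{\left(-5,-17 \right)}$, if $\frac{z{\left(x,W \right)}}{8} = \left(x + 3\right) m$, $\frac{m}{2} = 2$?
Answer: $- \frac{576}{19} \approx -30.316$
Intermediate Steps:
$m = 4$ ($m = 2 \cdot 2 = 4$)
$z{\left(x,W \right)} = 96 + 32 x$ ($z{\left(x,W \right)} = 8 \left(x + 3\right) 4 = 8 \left(3 + x\right) 4 = 8 \left(12 + 4 x\right) = 96 + 32 x$)
$- \frac{18}{-38} z{\left(-5,-17 \right)} = - \frac{18}{-38} \left(96 + 32 \left(-5\right)\right) = \left(-18\right) \left(- \frac{1}{38}\right) \left(96 - 160\right) = \frac{9}{19} \left(-64\right) = - \frac{576}{19}$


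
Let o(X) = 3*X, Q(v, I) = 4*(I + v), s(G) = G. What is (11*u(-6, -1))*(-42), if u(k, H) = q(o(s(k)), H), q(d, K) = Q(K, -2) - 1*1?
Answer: 6006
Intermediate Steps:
Q(v, I) = 4*I + 4*v
q(d, K) = -9 + 4*K (q(d, K) = (4*(-2) + 4*K) - 1*1 = (-8 + 4*K) - 1 = -9 + 4*K)
u(k, H) = -9 + 4*H
(11*u(-6, -1))*(-42) = (11*(-9 + 4*(-1)))*(-42) = (11*(-9 - 4))*(-42) = (11*(-13))*(-42) = -143*(-42) = 6006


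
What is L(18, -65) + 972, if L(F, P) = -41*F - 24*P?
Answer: 1794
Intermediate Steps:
L(18, -65) + 972 = (-41*18 - 24*(-65)) + 972 = (-738 + 1560) + 972 = 822 + 972 = 1794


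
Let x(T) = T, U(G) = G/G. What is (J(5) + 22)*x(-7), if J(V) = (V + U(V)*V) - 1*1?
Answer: -217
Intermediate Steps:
U(G) = 1
J(V) = -1 + 2*V (J(V) = (V + 1*V) - 1*1 = (V + V) - 1 = 2*V - 1 = -1 + 2*V)
(J(5) + 22)*x(-7) = ((-1 + 2*5) + 22)*(-7) = ((-1 + 10) + 22)*(-7) = (9 + 22)*(-7) = 31*(-7) = -217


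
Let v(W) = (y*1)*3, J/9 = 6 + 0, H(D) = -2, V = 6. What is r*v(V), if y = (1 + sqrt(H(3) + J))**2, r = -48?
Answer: -7632 - 576*sqrt(13) ≈ -9708.8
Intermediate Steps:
J = 54 (J = 9*(6 + 0) = 9*6 = 54)
y = (1 + 2*sqrt(13))**2 (y = (1 + sqrt(-2 + 54))**2 = (1 + sqrt(52))**2 = (1 + 2*sqrt(13))**2 ≈ 67.422)
v(W) = 159 + 12*sqrt(13) (v(W) = ((53 + 4*sqrt(13))*1)*3 = (53 + 4*sqrt(13))*3 = 159 + 12*sqrt(13))
r*v(V) = -48*(159 + 12*sqrt(13)) = -7632 - 576*sqrt(13)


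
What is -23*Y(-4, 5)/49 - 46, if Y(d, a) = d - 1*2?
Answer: -2116/49 ≈ -43.184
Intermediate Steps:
Y(d, a) = -2 + d (Y(d, a) = d - 2 = -2 + d)
-23*Y(-4, 5)/49 - 46 = -23*(-2 - 4)/49 - 46 = -(-138)/49 - 46 = -23*(-6/49) - 46 = 138/49 - 46 = -2116/49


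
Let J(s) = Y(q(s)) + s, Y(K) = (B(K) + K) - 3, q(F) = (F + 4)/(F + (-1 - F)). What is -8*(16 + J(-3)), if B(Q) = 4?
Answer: -104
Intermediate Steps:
q(F) = -4 - F (q(F) = (4 + F)/(-1) = (4 + F)*(-1) = -4 - F)
Y(K) = 1 + K (Y(K) = (4 + K) - 3 = 1 + K)
J(s) = -3 (J(s) = (1 + (-4 - s)) + s = (-3 - s) + s = -3)
-8*(16 + J(-3)) = -8*(16 - 3) = -8*13 = -104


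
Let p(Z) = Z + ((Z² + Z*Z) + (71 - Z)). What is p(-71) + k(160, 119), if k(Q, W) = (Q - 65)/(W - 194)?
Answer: 152276/15 ≈ 10152.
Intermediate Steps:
k(Q, W) = (-65 + Q)/(-194 + W)
p(Z) = 71 + 2*Z² (p(Z) = Z + ((Z² + Z²) + (71 - Z)) = Z + (2*Z² + (71 - Z)) = Z + (71 - Z + 2*Z²) = 71 + 2*Z²)
p(-71) + k(160, 119) = (71 + 2*(-71)²) + (-65 + 160)/(-194 + 119) = (71 + 2*5041) + 95/(-75) = (71 + 10082) - 1/75*95 = 10153 - 19/15 = 152276/15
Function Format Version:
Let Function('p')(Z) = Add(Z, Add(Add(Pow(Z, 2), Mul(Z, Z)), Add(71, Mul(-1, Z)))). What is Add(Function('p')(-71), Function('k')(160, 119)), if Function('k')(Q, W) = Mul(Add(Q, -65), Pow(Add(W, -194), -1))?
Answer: Rational(152276, 15) ≈ 10152.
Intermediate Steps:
Function('k')(Q, W) = Mul(Pow(Add(-194, W), -1), Add(-65, Q)) (Function('k')(Q, W) = Mul(Add(-65, Q), Pow(Add(-194, W), -1)) = Mul(Pow(Add(-194, W), -1), Add(-65, Q)))
Function('p')(Z) = Add(71, Mul(2, Pow(Z, 2))) (Function('p')(Z) = Add(Z, Add(Add(Pow(Z, 2), Pow(Z, 2)), Add(71, Mul(-1, Z)))) = Add(Z, Add(Mul(2, Pow(Z, 2)), Add(71, Mul(-1, Z)))) = Add(Z, Add(71, Mul(-1, Z), Mul(2, Pow(Z, 2)))) = Add(71, Mul(2, Pow(Z, 2))))
Add(Function('p')(-71), Function('k')(160, 119)) = Add(Add(71, Mul(2, Pow(-71, 2))), Mul(Pow(Add(-194, 119), -1), Add(-65, 160))) = Add(Add(71, Mul(2, 5041)), Mul(Pow(-75, -1), 95)) = Add(Add(71, 10082), Mul(Rational(-1, 75), 95)) = Add(10153, Rational(-19, 15)) = Rational(152276, 15)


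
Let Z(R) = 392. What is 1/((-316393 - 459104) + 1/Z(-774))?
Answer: -392/303994823 ≈ -1.2895e-6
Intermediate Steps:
1/((-316393 - 459104) + 1/Z(-774)) = 1/((-316393 - 459104) + 1/392) = 1/(-775497 + 1/392) = 1/(-303994823/392) = -392/303994823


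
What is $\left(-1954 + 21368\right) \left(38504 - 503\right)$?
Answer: $737751414$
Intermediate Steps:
$\left(-1954 + 21368\right) \left(38504 - 503\right) = 19414 \cdot 38001 = 737751414$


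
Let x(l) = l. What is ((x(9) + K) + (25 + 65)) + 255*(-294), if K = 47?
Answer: -74824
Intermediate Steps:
((x(9) + K) + (25 + 65)) + 255*(-294) = ((9 + 47) + (25 + 65)) + 255*(-294) = (56 + 90) - 74970 = 146 - 74970 = -74824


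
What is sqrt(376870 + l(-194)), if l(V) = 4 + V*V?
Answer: sqrt(414510) ≈ 643.82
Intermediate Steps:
l(V) = 4 + V**2
sqrt(376870 + l(-194)) = sqrt(376870 + (4 + (-194)**2)) = sqrt(376870 + (4 + 37636)) = sqrt(376870 + 37640) = sqrt(414510)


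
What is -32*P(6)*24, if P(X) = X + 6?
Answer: -9216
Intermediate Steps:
P(X) = 6 + X
-32*P(6)*24 = -32*(6 + 6)*24 = -32*12*24 = -384*24 = -9216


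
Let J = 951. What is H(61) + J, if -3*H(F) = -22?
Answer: 2875/3 ≈ 958.33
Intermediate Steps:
H(F) = 22/3 (H(F) = -⅓*(-22) = 22/3)
H(61) + J = 22/3 + 951 = 2875/3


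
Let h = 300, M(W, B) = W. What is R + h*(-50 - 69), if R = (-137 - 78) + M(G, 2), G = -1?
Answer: -35916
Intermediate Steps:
R = -216 (R = (-137 - 78) - 1 = -215 - 1 = -216)
R + h*(-50 - 69) = -216 + 300*(-50 - 69) = -216 + 300*(-119) = -216 - 35700 = -35916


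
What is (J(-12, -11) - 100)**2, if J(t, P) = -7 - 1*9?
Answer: 13456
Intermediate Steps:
J(t, P) = -16 (J(t, P) = -7 - 9 = -16)
(J(-12, -11) - 100)**2 = (-16 - 100)**2 = (-116)**2 = 13456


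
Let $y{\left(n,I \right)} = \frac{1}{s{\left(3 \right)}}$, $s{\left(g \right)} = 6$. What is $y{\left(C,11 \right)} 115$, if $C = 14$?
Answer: $\frac{115}{6} \approx 19.167$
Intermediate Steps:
$y{\left(n,I \right)} = \frac{1}{6}$
$y{\left(C,11 \right)} 115 = \frac{1}{6} \cdot 115 = \frac{115}{6}$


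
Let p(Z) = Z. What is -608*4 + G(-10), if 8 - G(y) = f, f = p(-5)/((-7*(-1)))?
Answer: -16963/7 ≈ -2423.3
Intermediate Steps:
f = -5/7 (f = -5/((-7*(-1))) = -5/7 ≈ -0.71429)
G(y) = 61/7 (G(y) = 8 - 1*(-5/7) = 8 + 5/7 = 61/7)
-608*4 + G(-10) = -608*4 + 61/7 = -76*32 + 61/7 = -2432 + 61/7 = -16963/7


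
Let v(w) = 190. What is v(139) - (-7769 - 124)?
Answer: 8083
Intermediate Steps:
v(139) - (-7769 - 124) = 190 - (-7769 - 124) = 190 - 1*(-7893) = 190 + 7893 = 8083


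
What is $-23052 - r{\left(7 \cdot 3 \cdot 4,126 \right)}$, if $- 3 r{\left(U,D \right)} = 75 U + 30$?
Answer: $-20942$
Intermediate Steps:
$r{\left(U,D \right)} = -10 - 25 U$ ($r{\left(U,D \right)} = - \frac{75 U + 30}{3} = - \frac{30 + 75 U}{3} = -10 - 25 U$)
$-23052 - r{\left(7 \cdot 3 \cdot 4,126 \right)} = -23052 - \left(-10 - 25 \cdot 7 \cdot 3 \cdot 4\right) = -23052 - \left(-10 - 25 \cdot 21 \cdot 4\right) = -23052 - \left(-10 - 2100\right) = -23052 - -2110 = -23052 + 2110 = -20942$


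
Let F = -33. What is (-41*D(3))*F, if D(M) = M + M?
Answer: 8118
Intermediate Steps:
D(M) = 2*M
(-41*D(3))*F = -82*3*(-33) = -41*6*(-33) = -246*(-33) = 8118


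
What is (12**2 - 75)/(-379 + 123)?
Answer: -69/256 ≈ -0.26953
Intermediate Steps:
(12**2 - 75)/(-379 + 123) = (144 - 75)/(-256) = 69*(-1/256) = -69/256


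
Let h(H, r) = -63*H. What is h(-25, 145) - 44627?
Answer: -43052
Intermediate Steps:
h(-25, 145) - 44627 = -63*(-25) - 44627 = 1575 - 44627 = -43052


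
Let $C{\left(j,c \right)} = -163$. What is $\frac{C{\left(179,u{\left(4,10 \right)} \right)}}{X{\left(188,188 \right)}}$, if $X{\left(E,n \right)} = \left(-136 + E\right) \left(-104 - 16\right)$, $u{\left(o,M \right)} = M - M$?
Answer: $\frac{163}{6240} \approx 0.026122$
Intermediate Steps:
$u{\left(o,M \right)} = 0$
$X{\left(E,n \right)} = 16320 - 120 E$ ($X{\left(E,n \right)} = \left(-136 + E\right) \left(-120\right) = 16320 - 120 E$)
$\frac{C{\left(179,u{\left(4,10 \right)} \right)}}{X{\left(188,188 \right)}} = - \frac{163}{16320 - 22560} = - \frac{163}{-6240} = \left(-163\right) \left(- \frac{1}{6240}\right) = \frac{163}{6240}$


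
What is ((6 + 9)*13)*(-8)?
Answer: -1560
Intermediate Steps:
((6 + 9)*13)*(-8) = (15*13)*(-8) = 195*(-8) = -1560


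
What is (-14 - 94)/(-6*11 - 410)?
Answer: 27/119 ≈ 0.22689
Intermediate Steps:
(-14 - 94)/(-6*11 - 410) = -108/(-66 - 410) = -108/(-476) = -108*(-1/476) = 27/119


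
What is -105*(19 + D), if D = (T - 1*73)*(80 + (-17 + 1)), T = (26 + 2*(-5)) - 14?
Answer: 475125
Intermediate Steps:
T = 2 (T = (26 - 10) - 14 = 16 - 14 = 2)
D = -4544 (D = (2 - 1*73)*(80 + (-17 + 1)) = (2 - 73)*(80 - 16) = -71*64 = -4544)
-105*(19 + D) = -105*(19 - 4544) = -105*(-4525) = 475125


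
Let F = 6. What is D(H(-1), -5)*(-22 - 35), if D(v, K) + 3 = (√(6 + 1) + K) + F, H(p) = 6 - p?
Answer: 114 - 57*√7 ≈ -36.808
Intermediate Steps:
D(v, K) = 3 + K + √7 (D(v, K) = -3 + ((√(6 + 1) + K) + 6) = -3 + ((√7 + K) + 6) = -3 + ((K + √7) + 6) = -3 + (6 + K + √7) = 3 + K + √7)
D(H(-1), -5)*(-22 - 35) = (3 - 5 + √7)*(-22 - 35) = (-2 + √7)*(-57) = 114 - 57*√7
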